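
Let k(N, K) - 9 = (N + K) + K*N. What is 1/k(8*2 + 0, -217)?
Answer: -1/3664 ≈ -0.00027293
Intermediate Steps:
k(N, K) = 9 + K + N + K*N (k(N, K) = 9 + ((N + K) + K*N) = 9 + ((K + N) + K*N) = 9 + (K + N + K*N) = 9 + K + N + K*N)
1/k(8*2 + 0, -217) = 1/(9 - 217 + (8*2 + 0) - 217*(8*2 + 0)) = 1/(9 - 217 + (16 + 0) - 217*(16 + 0)) = 1/(9 - 217 + 16 - 217*16) = 1/(9 - 217 + 16 - 3472) = 1/(-3664) = -1/3664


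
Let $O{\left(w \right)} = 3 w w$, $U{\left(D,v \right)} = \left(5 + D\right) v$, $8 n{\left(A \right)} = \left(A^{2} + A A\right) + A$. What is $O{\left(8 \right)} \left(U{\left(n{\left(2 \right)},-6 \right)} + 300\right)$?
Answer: $50400$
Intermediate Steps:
$n{\left(A \right)} = \frac{A^{2}}{4} + \frac{A}{8}$ ($n{\left(A \right)} = \frac{\left(A^{2} + A A\right) + A}{8} = \frac{\left(A^{2} + A^{2}\right) + A}{8} = \frac{2 A^{2} + A}{8} = \frac{A + 2 A^{2}}{8} = \frac{A^{2}}{4} + \frac{A}{8}$)
$U{\left(D,v \right)} = v \left(5 + D\right)$
$O{\left(w \right)} = 3 w^{2}$
$O{\left(8 \right)} \left(U{\left(n{\left(2 \right)},-6 \right)} + 300\right) = 3 \cdot 8^{2} \left(- 6 \left(5 + \frac{1}{8} \cdot 2 \left(1 + 2 \cdot 2\right)\right) + 300\right) = 3 \cdot 64 \left(- 6 \left(5 + \frac{1}{8} \cdot 2 \left(1 + 4\right)\right) + 300\right) = 192 \left(- 6 \left(5 + \frac{1}{8} \cdot 2 \cdot 5\right) + 300\right) = 192 \left(- 6 \left(5 + \frac{5}{4}\right) + 300\right) = 192 \left(\left(-6\right) \frac{25}{4} + 300\right) = 192 \left(- \frac{75}{2} + 300\right) = 192 \cdot \frac{525}{2} = 50400$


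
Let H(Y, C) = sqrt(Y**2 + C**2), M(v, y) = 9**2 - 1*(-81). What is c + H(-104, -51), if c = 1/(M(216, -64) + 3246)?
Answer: 1/3408 + sqrt(13417) ≈ 115.83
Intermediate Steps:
M(v, y) = 162 (M(v, y) = 81 + 81 = 162)
c = 1/3408 (c = 1/(162 + 3246) = 1/3408 ≈ 0.00029343)
H(Y, C) = sqrt(C**2 + Y**2)
c + H(-104, -51) = 1/3408 + sqrt((-51)**2 + (-104)**2) = 1/3408 + sqrt(2601 + 10816) = 1/3408 + sqrt(13417)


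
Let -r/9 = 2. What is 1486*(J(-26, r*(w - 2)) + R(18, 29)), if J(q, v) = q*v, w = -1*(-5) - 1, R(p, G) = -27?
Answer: 1350774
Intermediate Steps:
r = -18 (r = -9*2 = -18)
w = 4 (w = 5 - 1 = 4)
1486*(J(-26, r*(w - 2)) + R(18, 29)) = 1486*(-(-468)*(4 - 2) - 27) = 1486*(-(-468)*2 - 27) = 1486*(-26*(-36) - 27) = 1486*(936 - 27) = 1486*909 = 1350774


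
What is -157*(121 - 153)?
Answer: 5024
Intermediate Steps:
-157*(121 - 153) = -157*(-32) = 5024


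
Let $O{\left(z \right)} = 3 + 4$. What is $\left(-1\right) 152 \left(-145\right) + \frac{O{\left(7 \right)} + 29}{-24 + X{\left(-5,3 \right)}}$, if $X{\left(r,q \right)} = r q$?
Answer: $\frac{286508}{13} \approx 22039.0$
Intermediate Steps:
$O{\left(z \right)} = 7$
$X{\left(r,q \right)} = q r$
$\left(-1\right) 152 \left(-145\right) + \frac{O{\left(7 \right)} + 29}{-24 + X{\left(-5,3 \right)}} = \left(-1\right) 152 \left(-145\right) + \frac{7 + 29}{-24 + 3 \left(-5\right)} = \left(-152\right) \left(-145\right) + \frac{36}{-24 - 15} = 22040 + \frac{36}{-39} = 22040 + 36 \left(- \frac{1}{39}\right) = 22040 - \frac{12}{13} = \frac{286508}{13}$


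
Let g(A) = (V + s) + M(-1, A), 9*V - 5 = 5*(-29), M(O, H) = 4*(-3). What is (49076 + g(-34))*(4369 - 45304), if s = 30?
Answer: -6027078370/3 ≈ -2.0090e+9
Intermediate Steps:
M(O, H) = -12
V = -140/9 (V = 5/9 + (5*(-29))/9 = 5/9 + (⅑)*(-145) = 5/9 - 145/9 = -140/9 ≈ -15.556)
g(A) = 22/9 (g(A) = (-140/9 + 30) - 12 = 130/9 - 12 = 22/9)
(49076 + g(-34))*(4369 - 45304) = (49076 + 22/9)*(4369 - 45304) = (441706/9)*(-40935) = -6027078370/3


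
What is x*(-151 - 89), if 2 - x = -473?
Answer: -114000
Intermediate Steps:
x = 475 (x = 2 - 1*(-473) = 2 + 473 = 475)
x*(-151 - 89) = 475*(-151 - 89) = 475*(-240) = -114000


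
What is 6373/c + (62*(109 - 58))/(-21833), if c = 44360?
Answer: -1124611/968511880 ≈ -0.0011612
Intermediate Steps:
6373/c + (62*(109 - 58))/(-21833) = 6373/44360 + (62*(109 - 58))/(-21833) = 6373*(1/44360) + (62*51)*(-1/21833) = 6373/44360 + 3162*(-1/21833) = 6373/44360 - 3162/21833 = -1124611/968511880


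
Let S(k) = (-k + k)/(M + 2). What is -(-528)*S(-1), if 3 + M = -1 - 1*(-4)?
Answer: 0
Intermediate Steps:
M = 0 (M = -3 + (-1 - 1*(-4)) = -3 + (-1 + 4) = -3 + 3 = 0)
S(k) = 0 (S(k) = (-k + k)/(0 + 2) = 0/2 = 0*(½) = 0)
-(-528)*S(-1) = -(-528)*0 = -8*0 = 0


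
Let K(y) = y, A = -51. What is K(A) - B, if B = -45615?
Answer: 45564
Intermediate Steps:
K(A) - B = -51 - 1*(-45615) = -51 + 45615 = 45564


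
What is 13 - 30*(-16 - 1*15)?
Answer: 943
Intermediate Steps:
13 - 30*(-16 - 1*15) = 13 - 30*(-16 - 15) = 13 - 30*(-31) = 13 + 930 = 943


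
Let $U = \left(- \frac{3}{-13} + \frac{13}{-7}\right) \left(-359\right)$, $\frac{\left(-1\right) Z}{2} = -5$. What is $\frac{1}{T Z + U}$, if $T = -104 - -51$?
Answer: $\frac{91}{4902} \approx 0.018564$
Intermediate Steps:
$Z = 10$ ($Z = \left(-2\right) \left(-5\right) = 10$)
$T = -53$ ($T = -104 + 51 = -53$)
$U = \frac{53132}{91}$ ($U = \left(\left(-3\right) \left(- \frac{1}{13}\right) + 13 \left(- \frac{1}{7}\right)\right) \left(-359\right) = \left(\frac{3}{13} - \frac{13}{7}\right) \left(-359\right) = \left(- \frac{148}{91}\right) \left(-359\right) = \frac{53132}{91} \approx 583.87$)
$\frac{1}{T Z + U} = \frac{1}{\left(-53\right) 10 + \frac{53132}{91}} = \frac{1}{-530 + \frac{53132}{91}} = \frac{1}{\frac{4902}{91}} = \frac{91}{4902}$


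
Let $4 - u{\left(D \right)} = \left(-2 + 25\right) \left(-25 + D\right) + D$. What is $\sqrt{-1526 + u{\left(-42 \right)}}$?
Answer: $\sqrt{61} \approx 7.8102$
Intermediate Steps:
$u{\left(D \right)} = 579 - 24 D$ ($u{\left(D \right)} = 4 - \left(\left(-2 + 25\right) \left(-25 + D\right) + D\right) = 4 - \left(23 \left(-25 + D\right) + D\right) = 4 - \left(\left(-575 + 23 D\right) + D\right) = 4 - \left(-575 + 24 D\right) = 579 - 24 D$)
$\sqrt{-1526 + u{\left(-42 \right)}} = \sqrt{-1526 + \left(579 - -1008\right)} = \sqrt{-1526 + \left(579 + 1008\right)} = \sqrt{-1526 + 1587} = \sqrt{61}$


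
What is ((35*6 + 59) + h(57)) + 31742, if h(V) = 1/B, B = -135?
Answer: 4321484/135 ≈ 32011.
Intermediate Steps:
h(V) = -1/135 (h(V) = 1/(-135) = -1/135)
((35*6 + 59) + h(57)) + 31742 = ((35*6 + 59) - 1/135) + 31742 = ((210 + 59) - 1/135) + 31742 = (269 - 1/135) + 31742 = 36314/135 + 31742 = 4321484/135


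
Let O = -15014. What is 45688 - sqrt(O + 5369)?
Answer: 45688 - I*sqrt(9645) ≈ 45688.0 - 98.209*I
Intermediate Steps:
45688 - sqrt(O + 5369) = 45688 - sqrt(-15014 + 5369) = 45688 - sqrt(-9645) = 45688 - I*sqrt(9645)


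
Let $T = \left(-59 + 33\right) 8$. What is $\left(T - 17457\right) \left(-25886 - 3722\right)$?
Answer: $523025320$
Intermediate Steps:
$T = -208$ ($T = \left(-26\right) 8 = -208$)
$\left(T - 17457\right) \left(-25886 - 3722\right) = \left(-208 - 17457\right) \left(-25886 - 3722\right) = - 17665 \left(-25886 - 3722\right) = \left(-17665\right) \left(-29608\right) = 523025320$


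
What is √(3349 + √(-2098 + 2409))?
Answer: √(3349 + √311) ≈ 58.023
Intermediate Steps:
√(3349 + √(-2098 + 2409)) = √(3349 + √311)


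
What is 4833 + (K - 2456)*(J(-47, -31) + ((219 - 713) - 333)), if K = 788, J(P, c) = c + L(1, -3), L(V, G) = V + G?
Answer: 1439313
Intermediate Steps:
L(V, G) = G + V
J(P, c) = -2 + c (J(P, c) = c + (-3 + 1) = c - 2 = -2 + c)
4833 + (K - 2456)*(J(-47, -31) + ((219 - 713) - 333)) = 4833 + (788 - 2456)*((-2 - 31) + ((219 - 713) - 333)) = 4833 - 1668*(-33 + (-494 - 333)) = 4833 - 1668*(-33 - 827) = 4833 - 1668*(-860) = 4833 + 1434480 = 1439313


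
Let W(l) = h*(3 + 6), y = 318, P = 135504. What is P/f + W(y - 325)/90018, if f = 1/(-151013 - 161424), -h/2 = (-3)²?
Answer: -70574884234419/1667 ≈ -4.2336e+10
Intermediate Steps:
h = -18 (h = -2*(-3)² = -2*9 = -18)
f = -1/312437 (f = 1/(-312437) = -1/312437 ≈ -3.2006e-6)
W(l) = -162 (W(l) = -18*(3 + 6) = -18*9 = -162)
P/f + W(y - 325)/90018 = 135504/(-1/312437) - 162/90018 = 135504*(-312437) - 162*1/90018 = -42336463248 - 3/1667 = -70574884234419/1667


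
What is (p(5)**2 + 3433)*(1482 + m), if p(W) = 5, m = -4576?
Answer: -10699052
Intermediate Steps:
(p(5)**2 + 3433)*(1482 + m) = (5**2 + 3433)*(1482 - 4576) = (25 + 3433)*(-3094) = 3458*(-3094) = -10699052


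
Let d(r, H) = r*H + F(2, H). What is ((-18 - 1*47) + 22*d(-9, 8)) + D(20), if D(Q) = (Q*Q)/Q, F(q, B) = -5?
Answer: -1739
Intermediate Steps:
d(r, H) = -5 + H*r (d(r, H) = r*H - 5 = H*r - 5 = -5 + H*r)
D(Q) = Q (D(Q) = Q²/Q = Q)
((-18 - 1*47) + 22*d(-9, 8)) + D(20) = ((-18 - 1*47) + 22*(-5 + 8*(-9))) + 20 = ((-18 - 47) + 22*(-5 - 72)) + 20 = (-65 + 22*(-77)) + 20 = (-65 - 1694) + 20 = -1759 + 20 = -1739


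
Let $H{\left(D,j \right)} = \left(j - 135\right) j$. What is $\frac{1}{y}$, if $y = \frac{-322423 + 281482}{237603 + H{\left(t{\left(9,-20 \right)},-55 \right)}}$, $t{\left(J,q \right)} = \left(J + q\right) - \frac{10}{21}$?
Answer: $- \frac{248053}{40941} \approx -6.0588$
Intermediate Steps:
$t{\left(J,q \right)} = - \frac{10}{21} + J + q$ ($t{\left(J,q \right)} = \left(J + q\right) - \frac{10}{21} = - \frac{10}{21} + J + q$)
$H{\left(D,j \right)} = j \left(-135 + j\right)$ ($H{\left(D,j \right)} = \left(-135 + j\right) j = j \left(-135 + j\right)$)
$y = - \frac{40941}{248053}$ ($y = \frac{-322423 + 281482}{237603 - 55 \left(-135 - 55\right)} = - \frac{40941}{237603 - -10450} = - \frac{40941}{237603 + 10450} = - \frac{40941}{248053} \approx -0.16505$)
$\frac{1}{y} = \frac{1}{- \frac{40941}{248053}} = - \frac{248053}{40941}$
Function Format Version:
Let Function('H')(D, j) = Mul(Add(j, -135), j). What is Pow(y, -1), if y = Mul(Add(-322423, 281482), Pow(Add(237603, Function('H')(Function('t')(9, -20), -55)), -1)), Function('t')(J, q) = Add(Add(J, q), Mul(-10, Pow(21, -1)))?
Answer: Rational(-248053, 40941) ≈ -6.0588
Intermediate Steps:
Function('t')(J, q) = Add(Rational(-10, 21), J, q) (Function('t')(J, q) = Add(Add(J, q), Mul(-10, Rational(1, 21))) = Add(Add(J, q), Rational(-10, 21)) = Add(Rational(-10, 21), J, q))
Function('H')(D, j) = Mul(j, Add(-135, j)) (Function('H')(D, j) = Mul(Add(-135, j), j) = Mul(j, Add(-135, j)))
y = Rational(-40941, 248053) (y = Mul(Add(-322423, 281482), Pow(Add(237603, Mul(-55, Add(-135, -55))), -1)) = Mul(-40941, Pow(Add(237603, Mul(-55, -190)), -1)) = Mul(-40941, Pow(Add(237603, 10450), -1)) = Mul(-40941, Pow(248053, -1)) = Mul(-40941, Rational(1, 248053)) = Rational(-40941, 248053) ≈ -0.16505)
Pow(y, -1) = Pow(Rational(-40941, 248053), -1) = Rational(-248053, 40941)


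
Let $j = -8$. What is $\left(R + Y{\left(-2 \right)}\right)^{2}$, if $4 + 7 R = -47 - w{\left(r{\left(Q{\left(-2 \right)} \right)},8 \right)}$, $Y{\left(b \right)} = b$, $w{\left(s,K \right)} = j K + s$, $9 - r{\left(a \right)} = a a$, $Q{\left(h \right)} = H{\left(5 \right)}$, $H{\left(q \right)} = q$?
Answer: $\frac{225}{49} \approx 4.5918$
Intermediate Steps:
$Q{\left(h \right)} = 5$
$r{\left(a \right)} = 9 - a^{2}$ ($r{\left(a \right)} = 9 - a a = 9 - a^{2}$)
$w{\left(s,K \right)} = s - 8 K$ ($w{\left(s,K \right)} = - 8 K + s = s - 8 K$)
$R = \frac{29}{7}$ ($R = - \frac{4}{7} + \frac{-47 - \left(\left(9 - 5^{2}\right) - 64\right)}{7} = - \frac{4}{7} + \frac{-47 - \left(\left(9 - 25\right) - 64\right)}{7} = - \frac{4}{7} + \frac{-47 - \left(-16 - 64\right)}{7} = - \frac{4}{7} + \frac{-47 - -80}{7} = - \frac{4}{7} + \frac{-47 + 80}{7} = - \frac{4}{7} + \frac{1}{7} \cdot 33 = - \frac{4}{7} + \frac{33}{7} = \frac{29}{7} \approx 4.1429$)
$\left(R + Y{\left(-2 \right)}\right)^{2} = \left(\frac{29}{7} - 2\right)^{2} = \left(\frac{15}{7}\right)^{2} = \frac{225}{49}$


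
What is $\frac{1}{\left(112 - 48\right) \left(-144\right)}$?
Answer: $- \frac{1}{9216} \approx -0.00010851$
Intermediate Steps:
$\frac{1}{\left(112 - 48\right) \left(-144\right)} = \frac{1}{64 \left(-144\right)} = \frac{1}{-9216} = - \frac{1}{9216}$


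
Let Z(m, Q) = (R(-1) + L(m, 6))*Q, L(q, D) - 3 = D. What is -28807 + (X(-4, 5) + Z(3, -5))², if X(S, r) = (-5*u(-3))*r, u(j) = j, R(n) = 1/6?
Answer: -1006427/36 ≈ -27956.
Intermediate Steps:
L(q, D) = 3 + D
R(n) = ⅙
X(S, r) = 15*r (X(S, r) = (-5*(-3))*r = 15*r)
Z(m, Q) = 55*Q/6 (Z(m, Q) = (⅙ + (3 + 6))*Q = (⅙ + 9)*Q = 55*Q/6)
-28807 + (X(-4, 5) + Z(3, -5))² = -28807 + (15*5 + (55/6)*(-5))² = -28807 + (75 - 275/6)² = -28807 + (175/6)² = -28807 + 30625/36 = -1006427/36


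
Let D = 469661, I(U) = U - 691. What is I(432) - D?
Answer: -469920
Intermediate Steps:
I(U) = -691 + U
I(432) - D = (-691 + 432) - 1*469661 = -259 - 469661 = -469920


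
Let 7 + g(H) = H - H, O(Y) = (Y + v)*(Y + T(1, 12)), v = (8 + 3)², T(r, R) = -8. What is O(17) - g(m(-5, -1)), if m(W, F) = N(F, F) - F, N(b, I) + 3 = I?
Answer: 1249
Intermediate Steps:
N(b, I) = -3 + I
v = 121 (v = 11² = 121)
m(W, F) = -3 (m(W, F) = (-3 + F) - F = -3)
O(Y) = (-8 + Y)*(121 + Y) (O(Y) = (Y + 121)*(Y - 8) = (121 + Y)*(-8 + Y) = (-8 + Y)*(121 + Y))
g(H) = -7 (g(H) = -7 + (H - H) = -7 + 0 = -7)
O(17) - g(m(-5, -1)) = (-968 + 17² + 113*17) - 1*(-7) = (-968 + 289 + 1921) + 7 = 1242 + 7 = 1249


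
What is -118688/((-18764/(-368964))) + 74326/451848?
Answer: -2473393141890959/1059809484 ≈ -2.3338e+6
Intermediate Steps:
-118688/((-18764/(-368964))) + 74326/451848 = -118688/((-18764*(-1/368964))) + 74326*(1/451848) = -118688/4691/92241 + 37163/225924 = -118688*92241/4691 + 37163/225924 = -10947899808/4691 + 37163/225924 = -2473393141890959/1059809484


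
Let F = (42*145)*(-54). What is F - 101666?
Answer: -430526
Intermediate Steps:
F = -328860 (F = 6090*(-54) = -328860)
F - 101666 = -328860 - 101666 = -430526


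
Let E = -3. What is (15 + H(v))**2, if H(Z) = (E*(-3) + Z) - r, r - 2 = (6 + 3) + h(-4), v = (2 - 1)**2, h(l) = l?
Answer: 324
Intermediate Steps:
v = 1 (v = 1**2 = 1)
r = 7 (r = 2 + ((6 + 3) - 4) = 2 + (9 - 4) = 2 + 5 = 7)
H(Z) = 2 + Z (H(Z) = (-3*(-3) + Z) - 1*7 = (9 + Z) - 7 = 2 + Z)
(15 + H(v))**2 = (15 + (2 + 1))**2 = (15 + 3)**2 = 18**2 = 324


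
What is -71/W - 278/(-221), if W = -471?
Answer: 146629/104091 ≈ 1.4087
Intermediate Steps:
-71/W - 278/(-221) = -71/(-471) - 278/(-221) = -71*(-1/471) - 278*(-1/221) = 71/471 + 278/221 = 146629/104091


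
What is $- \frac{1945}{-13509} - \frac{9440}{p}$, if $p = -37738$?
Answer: $\frac{100462685}{254901321} \approx 0.39412$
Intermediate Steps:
$- \frac{1945}{-13509} - \frac{9440}{p} = - \frac{1945}{-13509} - \frac{9440}{-37738} = \left(-1945\right) \left(- \frac{1}{13509}\right) - - \frac{4720}{18869} = \frac{1945}{13509} + \frac{4720}{18869} = \frac{100462685}{254901321}$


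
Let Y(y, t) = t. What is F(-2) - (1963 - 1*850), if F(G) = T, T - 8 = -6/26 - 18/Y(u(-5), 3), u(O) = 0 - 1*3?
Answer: -14446/13 ≈ -1111.2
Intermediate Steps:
u(O) = -3 (u(O) = 0 - 3 = -3)
T = 23/13 (T = 8 + (-6/26 - 18/3) = 8 + (-6*1/26 - 18*⅓) = 8 + (-3/13 - 6) = 8 - 81/13 = 23/13 ≈ 1.7692)
F(G) = 23/13
F(-2) - (1963 - 1*850) = 23/13 - (1963 - 1*850) = 23/13 - (1963 - 850) = 23/13 - 1*1113 = 23/13 - 1113 = -14446/13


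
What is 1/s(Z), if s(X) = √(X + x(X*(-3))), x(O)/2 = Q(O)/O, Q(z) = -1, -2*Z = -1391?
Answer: √48445617246/5804651 ≈ 0.037919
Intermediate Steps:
Z = 1391/2 (Z = -½*(-1391) = 1391/2 ≈ 695.50)
x(O) = -2/O (x(O) = 2*(-1/O) = -2/O)
s(X) = √(X + 2/(3*X)) (s(X) = √(X - 2*(-1/(3*X))) = √(X - (-2)/(3*X)) = √(X + 2/(3*X)))
1/s(Z) = 1/(√(6/(1391/2) + 9*(1391/2))/3) = 1/(√(6*(2/1391) + 12519/2)/3) = 1/(√(12/1391 + 12519/2)/3) = 1/(√(17413953/2782)/3) = 1/((√48445617246/2782)/3) = 1/(√48445617246/8346) = √48445617246/5804651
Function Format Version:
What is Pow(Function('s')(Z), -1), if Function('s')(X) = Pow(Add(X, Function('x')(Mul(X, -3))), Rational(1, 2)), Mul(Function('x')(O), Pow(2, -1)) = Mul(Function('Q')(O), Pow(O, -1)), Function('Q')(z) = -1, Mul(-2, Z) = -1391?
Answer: Mul(Rational(1, 5804651), Pow(48445617246, Rational(1, 2))) ≈ 0.037919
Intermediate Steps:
Z = Rational(1391, 2) (Z = Mul(Rational(-1, 2), -1391) = Rational(1391, 2) ≈ 695.50)
Function('x')(O) = Mul(-2, Pow(O, -1)) (Function('x')(O) = Mul(2, Mul(-1, Pow(O, -1))) = Mul(-2, Pow(O, -1)))
Function('s')(X) = Pow(Add(X, Mul(Rational(2, 3), Pow(X, -1))), Rational(1, 2)) (Function('s')(X) = Pow(Add(X, Mul(-2, Pow(Mul(X, -3), -1))), Rational(1, 2)) = Pow(Add(X, Mul(-2, Pow(Mul(-3, X), -1))), Rational(1, 2)) = Pow(Add(X, Mul(-2, Mul(Rational(-1, 3), Pow(X, -1)))), Rational(1, 2)) = Pow(Add(X, Mul(Rational(2, 3), Pow(X, -1))), Rational(1, 2)))
Pow(Function('s')(Z), -1) = Pow(Mul(Rational(1, 3), Pow(Add(Mul(6, Pow(Rational(1391, 2), -1)), Mul(9, Rational(1391, 2))), Rational(1, 2))), -1) = Pow(Mul(Rational(1, 3), Pow(Add(Mul(6, Rational(2, 1391)), Rational(12519, 2)), Rational(1, 2))), -1) = Pow(Mul(Rational(1, 3), Pow(Add(Rational(12, 1391), Rational(12519, 2)), Rational(1, 2))), -1) = Pow(Mul(Rational(1, 3), Pow(Rational(17413953, 2782), Rational(1, 2))), -1) = Pow(Mul(Rational(1, 3), Mul(Rational(1, 2782), Pow(48445617246, Rational(1, 2)))), -1) = Pow(Mul(Rational(1, 8346), Pow(48445617246, Rational(1, 2))), -1) = Mul(Rational(1, 5804651), Pow(48445617246, Rational(1, 2)))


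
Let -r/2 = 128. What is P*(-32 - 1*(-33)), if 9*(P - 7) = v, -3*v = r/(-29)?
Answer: 5225/783 ≈ 6.6730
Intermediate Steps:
r = -256 (r = -2*128 = -256)
v = -256/87 (v = -(-256)/(3*(-29)) = -(-256)*(-1)/(3*29) = -⅓*256/29 = -256/87 ≈ -2.9425)
P = 5225/783 (P = 7 + (⅑)*(-256/87) = 7 - 256/783 = 5225/783 ≈ 6.6730)
P*(-32 - 1*(-33)) = 5225*(-32 - 1*(-33))/783 = 5225*(-32 + 33)/783 = (5225/783)*1 = 5225/783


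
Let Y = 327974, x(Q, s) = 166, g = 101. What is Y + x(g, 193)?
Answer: 328140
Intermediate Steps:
Y + x(g, 193) = 327974 + 166 = 328140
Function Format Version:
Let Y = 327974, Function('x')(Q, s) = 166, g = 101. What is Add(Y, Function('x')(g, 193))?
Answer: 328140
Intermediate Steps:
Add(Y, Function('x')(g, 193)) = Add(327974, 166) = 328140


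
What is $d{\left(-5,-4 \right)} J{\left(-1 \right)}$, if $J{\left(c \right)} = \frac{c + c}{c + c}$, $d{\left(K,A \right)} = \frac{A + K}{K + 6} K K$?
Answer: $-225$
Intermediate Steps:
$d{\left(K,A \right)} = \frac{K^{2} \left(A + K\right)}{6 + K}$ ($d{\left(K,A \right)} = \frac{A + K}{6 + K} K K = \frac{K \left(A + K\right)}{6 + K} K = \frac{K^{2} \left(A + K\right)}{6 + K}$)
$J{\left(c \right)} = 1$ ($J{\left(c \right)} = \frac{2 c}{2 c} = 2 c \frac{1}{2 c} = 1$)
$d{\left(-5,-4 \right)} J{\left(-1 \right)} = \frac{\left(-5\right)^{2} \left(-4 - 5\right)}{6 - 5} \cdot 1 = 25 \cdot 1^{-1} \left(-9\right) 1 = 25 \cdot 1 \left(-9\right) 1 = \left(-225\right) 1 = -225$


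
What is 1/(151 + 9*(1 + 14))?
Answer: 1/286 ≈ 0.0034965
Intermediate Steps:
1/(151 + 9*(1 + 14)) = 1/(151 + 9*15) = 1/(151 + 135) = 1/286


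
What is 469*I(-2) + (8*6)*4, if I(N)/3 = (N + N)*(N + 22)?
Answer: -112368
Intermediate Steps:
I(N) = 6*N*(22 + N) (I(N) = 3*((N + N)*(N + 22)) = 3*((2*N)*(22 + N)) = 3*(2*N*(22 + N)) = 6*N*(22 + N))
469*I(-2) + (8*6)*4 = 469*(6*(-2)*(22 - 2)) + (8*6)*4 = 469*(6*(-2)*20) + 48*4 = 469*(-240) + 192 = -112560 + 192 = -112368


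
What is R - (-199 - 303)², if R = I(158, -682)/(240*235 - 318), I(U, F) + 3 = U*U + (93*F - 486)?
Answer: -14132927279/56082 ≈ -2.5200e+5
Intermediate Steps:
I(U, F) = -489 + U² + 93*F (I(U, F) = -3 + (U*U + (93*F - 486)) = -3 + (U² + (-486 + 93*F)) = -3 + (-486 + U² + 93*F) = -489 + U² + 93*F)
R = -38951/56082 (R = (-489 + 158² + 93*(-682))/(240*235 - 318) = (-489 + 24964 - 63426)/(56400 - 318) = -38951/56082 ≈ -0.69454)
R - (-199 - 303)² = -38951/56082 - (-199 - 303)² = -38951/56082 - 1*(-502)² = -38951/56082 - 1*252004 = -38951/56082 - 252004 = -14132927279/56082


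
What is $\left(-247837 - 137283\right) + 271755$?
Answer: $-113365$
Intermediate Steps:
$\left(-247837 - 137283\right) + 271755 = -385120 + 271755 = -113365$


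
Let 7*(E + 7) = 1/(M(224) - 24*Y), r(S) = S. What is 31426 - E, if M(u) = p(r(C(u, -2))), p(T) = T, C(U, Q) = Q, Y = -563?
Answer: 2972618809/94570 ≈ 31433.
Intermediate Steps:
M(u) = -2
E = -661989/94570 (E = -7 + 1/(7*(-2 - 24*(-563))) = -7 + 1/(7*(-2 + 13512)) = -7 + (⅐)/13510 = -7 + (⅐)*(1/13510) = -7 + 1/94570 = -661989/94570 ≈ -7.0000)
31426 - E = 31426 - 1*(-661989/94570) = 31426 + 661989/94570 = 2972618809/94570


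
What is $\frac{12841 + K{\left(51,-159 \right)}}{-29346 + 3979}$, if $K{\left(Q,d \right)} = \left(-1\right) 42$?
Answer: $- \frac{12799}{25367} \approx -0.50455$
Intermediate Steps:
$K{\left(Q,d \right)} = -42$
$\frac{12841 + K{\left(51,-159 \right)}}{-29346 + 3979} = \frac{12841 - 42}{-29346 + 3979} = \frac{12799}{-25367} = 12799 \left(- \frac{1}{25367}\right) = - \frac{12799}{25367}$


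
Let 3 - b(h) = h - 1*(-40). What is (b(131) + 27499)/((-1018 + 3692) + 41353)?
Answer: 27331/44027 ≈ 0.62078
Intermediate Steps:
b(h) = -37 - h (b(h) = 3 - (h - 1*(-40)) = 3 - (h + 40) = 3 - (40 + h) = 3 + (-40 - h) = -37 - h)
(b(131) + 27499)/((-1018 + 3692) + 41353) = ((-37 - 1*131) + 27499)/((-1018 + 3692) + 41353) = ((-37 - 131) + 27499)/(2674 + 41353) = (-168 + 27499)/44027 = 27331*(1/44027) = 27331/44027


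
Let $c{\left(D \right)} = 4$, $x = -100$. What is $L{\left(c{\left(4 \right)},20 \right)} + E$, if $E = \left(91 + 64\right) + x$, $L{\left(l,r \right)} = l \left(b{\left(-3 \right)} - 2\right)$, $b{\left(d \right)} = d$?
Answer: $35$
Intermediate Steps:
$L{\left(l,r \right)} = - 5 l$ ($L{\left(l,r \right)} = l \left(-3 - 2\right) = l \left(-5\right) = - 5 l$)
$E = 55$ ($E = \left(91 + 64\right) - 100 = 155 - 100 = 55$)
$L{\left(c{\left(4 \right)},20 \right)} + E = \left(-5\right) 4 + 55 = -20 + 55 = 35$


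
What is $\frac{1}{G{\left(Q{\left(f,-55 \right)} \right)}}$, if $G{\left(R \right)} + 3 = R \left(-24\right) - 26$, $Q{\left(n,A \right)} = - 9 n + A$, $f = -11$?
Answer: $- \frac{1}{1085} \approx -0.00092166$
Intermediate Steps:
$Q{\left(n,A \right)} = A - 9 n$
$G{\left(R \right)} = -29 - 24 R$ ($G{\left(R \right)} = -3 + \left(R \left(-24\right) - 26\right) = -3 - \left(26 + 24 R\right) = -29 - 24 R$)
$\frac{1}{G{\left(Q{\left(f,-55 \right)} \right)}} = \frac{1}{-29 - 24 \left(-55 - -99\right)} = \frac{1}{-29 - 24 \left(-55 + 99\right)} = \frac{1}{-29 - 1056} = \frac{1}{-1085} = - \frac{1}{1085}$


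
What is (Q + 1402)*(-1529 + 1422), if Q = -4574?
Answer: 339404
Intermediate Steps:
(Q + 1402)*(-1529 + 1422) = (-4574 + 1402)*(-1529 + 1422) = -3172*(-107) = 339404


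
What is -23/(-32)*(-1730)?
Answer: -19895/16 ≈ -1243.4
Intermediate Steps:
-23/(-32)*(-1730) = -23*(-1/32)*(-1730) = (23/32)*(-1730) = -19895/16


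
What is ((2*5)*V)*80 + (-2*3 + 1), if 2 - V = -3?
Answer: 3995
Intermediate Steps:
V = 5 (V = 2 - 1*(-3) = 2 + 3 = 5)
((2*5)*V)*80 + (-2*3 + 1) = ((2*5)*5)*80 + (-2*3 + 1) = (10*5)*80 + (-6 + 1) = 50*80 - 5 = 4000 - 5 = 3995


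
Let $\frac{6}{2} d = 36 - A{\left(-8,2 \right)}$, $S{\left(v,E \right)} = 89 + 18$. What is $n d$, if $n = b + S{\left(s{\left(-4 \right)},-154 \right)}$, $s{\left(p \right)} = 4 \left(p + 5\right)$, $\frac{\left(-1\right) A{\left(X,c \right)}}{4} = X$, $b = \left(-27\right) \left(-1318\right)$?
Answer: $\frac{142772}{3} \approx 47591.0$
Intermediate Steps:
$b = 35586$
$A{\left(X,c \right)} = - 4 X$
$s{\left(p \right)} = 20 + 4 p$ ($s{\left(p \right)} = 4 \left(5 + p\right) = 20 + 4 p$)
$S{\left(v,E \right)} = 107$
$d = \frac{4}{3}$ ($d = \frac{36 - \left(-4\right) \left(-8\right)}{3} = \frac{36 - 32}{3} = \frac{1}{3} \cdot 4 = \frac{4}{3} \approx 1.3333$)
$n = 35693$ ($n = 35586 + 107 = 35693$)
$n d = 35693 \cdot \frac{4}{3} = \frac{142772}{3}$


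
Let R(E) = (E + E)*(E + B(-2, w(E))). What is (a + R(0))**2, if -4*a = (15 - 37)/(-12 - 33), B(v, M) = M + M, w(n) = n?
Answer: 121/8100 ≈ 0.014938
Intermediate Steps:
B(v, M) = 2*M
a = -11/90 (a = -(15 - 37)/(4*(-12 - 33)) = -(-11)/(2*(-45)) = -(-11)*(-1)/(2*45) = -1/4*22/45 = -11/90 ≈ -0.12222)
R(E) = 6*E**2 (R(E) = (E + E)*(E + 2*E) = (2*E)*(3*E) = 6*E**2)
(a + R(0))**2 = (-11/90 + 6*0**2)**2 = (-11/90 + 6*0)**2 = (-11/90 + 0)**2 = (-11/90)**2 = 121/8100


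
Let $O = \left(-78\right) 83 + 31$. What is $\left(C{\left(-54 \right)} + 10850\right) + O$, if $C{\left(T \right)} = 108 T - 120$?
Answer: $-1545$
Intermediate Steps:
$O = -6443$ ($O = -6474 + 31 = -6443$)
$C{\left(T \right)} = -120 + 108 T$
$\left(C{\left(-54 \right)} + 10850\right) + O = \left(\left(-120 + 108 \left(-54\right)\right) + 10850\right) - 6443 = \left(\left(-120 - 5832\right) + 10850\right) - 6443 = \left(-5952 + 10850\right) - 6443 = 4898 - 6443 = -1545$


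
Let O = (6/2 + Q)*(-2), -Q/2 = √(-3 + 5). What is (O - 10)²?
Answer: 288 - 128*√2 ≈ 106.98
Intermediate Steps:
Q = -2*√2 (Q = -2*√(-3 + 5) = -2*√2 ≈ -2.8284)
O = -6 + 4*√2 (O = (6/2 - 2*√2)*(-2) = (6*(½) - 2*√2)*(-2) = (3 - 2*√2)*(-2) = -6 + 4*√2 ≈ -0.34315)
(O - 10)² = ((-6 + 4*√2) - 10)² = (-16 + 4*√2)²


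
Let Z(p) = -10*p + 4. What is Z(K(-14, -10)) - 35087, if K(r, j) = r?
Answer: -34943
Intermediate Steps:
Z(p) = 4 - 10*p
Z(K(-14, -10)) - 35087 = (4 - 10*(-14)) - 35087 = (4 + 140) - 35087 = 144 - 35087 = -34943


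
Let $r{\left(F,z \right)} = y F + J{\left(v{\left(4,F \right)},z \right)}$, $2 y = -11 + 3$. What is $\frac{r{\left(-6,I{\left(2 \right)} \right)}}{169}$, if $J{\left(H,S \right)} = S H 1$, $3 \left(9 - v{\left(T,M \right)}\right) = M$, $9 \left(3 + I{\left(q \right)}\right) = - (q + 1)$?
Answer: $- \frac{38}{507} \approx -0.074951$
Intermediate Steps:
$I{\left(q \right)} = - \frac{28}{9} - \frac{q}{9}$ ($I{\left(q \right)} = -3 + \frac{\left(-1\right) \left(q + 1\right)}{9} = -3 + \frac{\left(-1\right) \left(1 + q\right)}{9} = -3 + \frac{-1 - q}{9} = -3 - \left(\frac{1}{9} + \frac{q}{9}\right) = - \frac{28}{9} - \frac{q}{9}$)
$v{\left(T,M \right)} = 9 - \frac{M}{3}$
$J{\left(H,S \right)} = H S$ ($J{\left(H,S \right)} = H S 1 = H S$)
$y = -4$ ($y = \frac{-11 + 3}{2} = \frac{1}{2} \left(-8\right) = -4$)
$r{\left(F,z \right)} = - 4 F + z \left(9 - \frac{F}{3}\right)$ ($r{\left(F,z \right)} = - 4 F + \left(9 - \frac{F}{3}\right) z = - 4 F + z \left(9 - \frac{F}{3}\right)$)
$\frac{r{\left(-6,I{\left(2 \right)} \right)}}{169} = \frac{\left(-4\right) \left(-6\right) - \frac{\left(- \frac{28}{9} - \frac{2}{9}\right) \left(-27 - 6\right)}{3}}{169} = \left(24 - \frac{1}{3} \left(- \frac{28}{9} - \frac{2}{9}\right) \left(-33\right)\right) \frac{1}{169} = \left(24 - \left(- \frac{10}{9}\right) \left(-33\right)\right) \frac{1}{169} = \left(24 - \frac{110}{3}\right) \frac{1}{169} = \left(- \frac{38}{3}\right) \frac{1}{169} = - \frac{38}{507}$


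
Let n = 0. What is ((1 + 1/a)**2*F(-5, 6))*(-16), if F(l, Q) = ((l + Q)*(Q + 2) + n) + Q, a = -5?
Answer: -3584/25 ≈ -143.36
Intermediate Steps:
F(l, Q) = Q + (2 + Q)*(Q + l) (F(l, Q) = ((l + Q)*(Q + 2) + 0) + Q = ((Q + l)*(2 + Q) + 0) + Q = ((2 + Q)*(Q + l) + 0) + Q = (2 + Q)*(Q + l) + Q = Q + (2 + Q)*(Q + l))
((1 + 1/a)**2*F(-5, 6))*(-16) = ((1 + 1/(-5))**2*(6**2 + 2*(-5) + 3*6 + 6*(-5)))*(-16) = ((1 - 1/5)**2*(36 - 10 + 18 - 30))*(-16) = ((4/5)**2*14)*(-16) = ((16/25)*14)*(-16) = (224/25)*(-16) = -3584/25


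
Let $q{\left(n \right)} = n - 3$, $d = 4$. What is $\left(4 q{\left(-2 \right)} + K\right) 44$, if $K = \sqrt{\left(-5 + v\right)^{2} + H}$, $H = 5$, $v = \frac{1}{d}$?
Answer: $-649$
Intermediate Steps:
$v = \frac{1}{4} \approx 0.25$
$q{\left(n \right)} = -3 + n$
$K = \frac{21}{4}$ ($K = \sqrt{\left(-5 + \frac{1}{4}\right)^{2} + 5} = \sqrt{\left(- \frac{19}{4}\right)^{2} + 5} = \sqrt{\frac{361}{16} + 5} = \sqrt{\frac{441}{16}} = \frac{21}{4} \approx 5.25$)
$\left(4 q{\left(-2 \right)} + K\right) 44 = \left(4 \left(-3 - 2\right) + \frac{21}{4}\right) 44 = \left(4 \left(-5\right) + \frac{21}{4}\right) 44 = \left(-20 + \frac{21}{4}\right) 44 = \left(- \frac{59}{4}\right) 44 = -649$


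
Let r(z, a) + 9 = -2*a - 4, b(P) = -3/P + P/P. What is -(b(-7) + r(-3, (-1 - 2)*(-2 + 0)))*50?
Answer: 8250/7 ≈ 1178.6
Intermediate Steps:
b(P) = 1 - 3/P (b(P) = -3/P + 1 = 1 - 3/P)
r(z, a) = -13 - 2*a (r(z, a) = -9 + (-2*a - 4) = -9 + (-4 - 2*a) = -13 - 2*a)
-(b(-7) + r(-3, (-1 - 2)*(-2 + 0)))*50 = -((-3 - 7)/(-7) + (-13 - 2*(-1 - 2)*(-2 + 0)))*50 = -(-⅐*(-10) + (-13 - (-6)*(-2)))*50 = -(10/7 + (-13 - 2*6))*50 = -(10/7 + (-13 - 12))*50 = -(10/7 - 25)*50 = -(-165)*50/7 = -1*(-8250/7) = 8250/7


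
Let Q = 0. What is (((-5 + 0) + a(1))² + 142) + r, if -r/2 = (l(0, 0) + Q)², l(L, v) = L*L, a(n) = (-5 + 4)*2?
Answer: 191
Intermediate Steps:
a(n) = -2 (a(n) = -1*2 = -2)
l(L, v) = L²
r = 0 (r = -2*(0² + 0)² = -2*(0 + 0)² = -2*0² = -2*0 = 0)
(((-5 + 0) + a(1))² + 142) + r = (((-5 + 0) - 2)² + 142) + 0 = ((-5 - 2)² + 142) + 0 = ((-7)² + 142) + 0 = (49 + 142) + 0 = 191 + 0 = 191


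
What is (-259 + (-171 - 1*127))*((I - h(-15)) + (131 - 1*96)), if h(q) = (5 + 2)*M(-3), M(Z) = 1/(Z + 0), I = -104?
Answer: 111400/3 ≈ 37133.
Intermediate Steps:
M(Z) = 1/Z
h(q) = -7/3 (h(q) = (5 + 2)/(-3) = 7*(-1/3) = -7/3)
(-259 + (-171 - 1*127))*((I - h(-15)) + (131 - 1*96)) = (-259 + (-171 - 1*127))*((-104 - 1*(-7/3)) + (131 - 1*96)) = (-259 + (-171 - 127))*((-104 + 7/3) + (131 - 96)) = (-259 - 298)*(-305/3 + 35) = -557*(-200/3) = 111400/3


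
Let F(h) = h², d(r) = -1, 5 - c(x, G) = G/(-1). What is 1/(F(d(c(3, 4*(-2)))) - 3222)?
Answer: -1/3221 ≈ -0.00031046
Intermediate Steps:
c(x, G) = 5 + G (c(x, G) = 5 - G/(-1) = 5 - G*(-1) = 5 - (-1)*G = 5 + G)
1/(F(d(c(3, 4*(-2)))) - 3222) = 1/((-1)² - 3222) = 1/(1 - 3222) = 1/(-3221) = -1/3221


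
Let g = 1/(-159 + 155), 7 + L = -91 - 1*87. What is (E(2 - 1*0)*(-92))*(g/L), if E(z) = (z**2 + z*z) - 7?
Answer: -23/185 ≈ -0.12432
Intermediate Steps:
E(z) = -7 + 2*z**2 (E(z) = (z**2 + z**2) - 7 = 2*z**2 - 7 = -7 + 2*z**2)
L = -185 (L = -7 + (-91 - 1*87) = -7 + (-91 - 87) = -7 - 178 = -185)
g = -1/4 (g = 1/(-4) = -1/4 ≈ -0.25000)
(E(2 - 1*0)*(-92))*(g/L) = ((-7 + 2*(2 - 1*0)**2)*(-92))*(-1/4/(-185)) = ((-7 + 2*(2 + 0)**2)*(-92))*(-1/4*(-1/185)) = ((-7 + 2*2**2)*(-92))*(1/740) = ((-7 + 2*4)*(-92))*(1/740) = ((-7 + 8)*(-92))*(1/740) = (1*(-92))*(1/740) = -92*1/740 = -23/185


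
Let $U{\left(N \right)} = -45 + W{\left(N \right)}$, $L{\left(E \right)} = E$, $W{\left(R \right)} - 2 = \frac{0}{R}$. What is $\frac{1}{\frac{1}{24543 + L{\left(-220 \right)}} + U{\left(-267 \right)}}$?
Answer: $- \frac{24323}{1045888} \approx -0.023256$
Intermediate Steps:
$W{\left(R \right)} = 2$ ($W{\left(R \right)} = 2 + \frac{0}{R} = 2 + 0 = 2$)
$U{\left(N \right)} = -43$ ($U{\left(N \right)} = -45 + 2 = -43$)
$\frac{1}{\frac{1}{24543 + L{\left(-220 \right)}} + U{\left(-267 \right)}} = \frac{1}{\frac{1}{24543 - 220} - 43} = \frac{1}{\frac{1}{24323} - 43} = \frac{1}{- \frac{1045888}{24323}} = - \frac{24323}{1045888}$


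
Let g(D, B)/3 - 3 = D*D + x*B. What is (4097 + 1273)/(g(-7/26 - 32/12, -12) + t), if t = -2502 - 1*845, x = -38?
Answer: -10890360/3942719 ≈ -2.7621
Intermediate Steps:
t = -3347 (t = -2502 - 845 = -3347)
g(D, B) = 9 - 114*B + 3*D**2 (g(D, B) = 9 + 3*(D*D - 38*B) = 9 + 3*(D**2 - 38*B) = 9 + (-114*B + 3*D**2) = 9 - 114*B + 3*D**2)
(4097 + 1273)/(g(-7/26 - 32/12, -12) + t) = (4097 + 1273)/((9 - 114*(-12) + 3*(-7/26 - 32/12)**2) - 3347) = 5370/((9 + 1368 + 3*(-7*1/26 - 32*1/12)**2) - 3347) = 5370/((9 + 1368 + 3*(-7/26 - 8/3)**2) - 3347) = 5370/((9 + 1368 + 3*(-229/78)**2) - 3347) = 5370/((9 + 1368 + 3*(52441/6084)) - 3347) = 5370/((9 + 1368 + 52441/2028) - 3347) = 5370/(2844997/2028 - 3347) = 5370/(-3942719/2028) = 5370*(-2028/3942719) = -10890360/3942719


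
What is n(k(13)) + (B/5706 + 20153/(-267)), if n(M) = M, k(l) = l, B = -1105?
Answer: -31827509/507834 ≈ -62.673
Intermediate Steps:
n(k(13)) + (B/5706 + 20153/(-267)) = 13 + (-1105/5706 + 20153/(-267)) = 13 + (-1105*1/5706 + 20153*(-1/267)) = 13 + (-1105/5706 - 20153/267) = 13 - 38429351/507834 = -31827509/507834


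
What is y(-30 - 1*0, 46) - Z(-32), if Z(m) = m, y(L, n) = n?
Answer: 78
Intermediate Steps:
y(-30 - 1*0, 46) - Z(-32) = 46 - 1*(-32) = 46 + 32 = 78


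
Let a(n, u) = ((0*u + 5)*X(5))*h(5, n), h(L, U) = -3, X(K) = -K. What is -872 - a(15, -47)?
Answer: -947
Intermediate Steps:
a(n, u) = 75 (a(n, u) = ((0*u + 5)*(-1*5))*(-3) = ((0 + 5)*(-5))*(-3) = (5*(-5))*(-3) = -25*(-3) = 75)
-872 - a(15, -47) = -872 - 1*75 = -872 - 75 = -947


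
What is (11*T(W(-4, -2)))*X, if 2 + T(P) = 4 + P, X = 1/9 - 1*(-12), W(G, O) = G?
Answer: -2398/9 ≈ -266.44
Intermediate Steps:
X = 109/9 (X = ⅑ + 12 = 109/9 ≈ 12.111)
T(P) = 2 + P (T(P) = -2 + (4 + P) = 2 + P)
(11*T(W(-4, -2)))*X = (11*(2 - 4))*(109/9) = (11*(-2))*(109/9) = -22*109/9 = -2398/9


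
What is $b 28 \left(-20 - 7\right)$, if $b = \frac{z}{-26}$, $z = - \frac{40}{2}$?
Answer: $- \frac{7560}{13} \approx -581.54$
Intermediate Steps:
$z = -20$ ($z = \left(-40\right) \frac{1}{2} = -20$)
$b = \frac{10}{13}$ ($b = - \frac{20}{-26} = \left(-20\right) \left(- \frac{1}{26}\right) = \frac{10}{13} \approx 0.76923$)
$b 28 \left(-20 - 7\right) = \frac{10}{13} \cdot 28 \left(-20 - 7\right) = \frac{280 \left(-20 - 7\right)}{13} = \frac{280}{13} \left(-27\right) = - \frac{7560}{13}$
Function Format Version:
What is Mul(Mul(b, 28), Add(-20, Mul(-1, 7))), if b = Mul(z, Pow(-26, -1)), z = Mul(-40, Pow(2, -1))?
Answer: Rational(-7560, 13) ≈ -581.54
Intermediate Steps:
z = -20 (z = Mul(-40, Rational(1, 2)) = -20)
b = Rational(10, 13) (b = Mul(-20, Pow(-26, -1)) = Mul(-20, Rational(-1, 26)) = Rational(10, 13) ≈ 0.76923)
Mul(Mul(b, 28), Add(-20, Mul(-1, 7))) = Mul(Mul(Rational(10, 13), 28), Add(-20, Mul(-1, 7))) = Mul(Rational(280, 13), Add(-20, -7)) = Mul(Rational(280, 13), -27) = Rational(-7560, 13)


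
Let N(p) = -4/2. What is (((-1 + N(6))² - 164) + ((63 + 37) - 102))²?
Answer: 24649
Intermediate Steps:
N(p) = -2 (N(p) = -4*½ = -2)
(((-1 + N(6))² - 164) + ((63 + 37) - 102))² = (((-1 - 2)² - 164) + ((63 + 37) - 102))² = (((-3)² - 164) + (100 - 102))² = ((9 - 164) - 2)² = (-155 - 2)² = (-157)² = 24649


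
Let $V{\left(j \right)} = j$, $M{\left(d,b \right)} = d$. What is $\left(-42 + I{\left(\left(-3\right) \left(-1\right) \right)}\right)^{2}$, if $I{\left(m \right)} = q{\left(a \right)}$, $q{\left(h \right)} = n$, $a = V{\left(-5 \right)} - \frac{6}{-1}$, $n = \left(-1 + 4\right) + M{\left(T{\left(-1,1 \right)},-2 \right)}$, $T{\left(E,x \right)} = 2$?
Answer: $1369$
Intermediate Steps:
$n = 5$ ($n = \left(-1 + 4\right) + 2 = 3 + 2 = 5$)
$a = 1$ ($a = -5 - \frac{6}{-1} = -5 - 6 \left(-1\right) = -5 - -6 = -5 + 6 = 1$)
$q{\left(h \right)} = 5$
$I{\left(m \right)} = 5$
$\left(-42 + I{\left(\left(-3\right) \left(-1\right) \right)}\right)^{2} = \left(-42 + 5\right)^{2} = \left(-37\right)^{2} = 1369$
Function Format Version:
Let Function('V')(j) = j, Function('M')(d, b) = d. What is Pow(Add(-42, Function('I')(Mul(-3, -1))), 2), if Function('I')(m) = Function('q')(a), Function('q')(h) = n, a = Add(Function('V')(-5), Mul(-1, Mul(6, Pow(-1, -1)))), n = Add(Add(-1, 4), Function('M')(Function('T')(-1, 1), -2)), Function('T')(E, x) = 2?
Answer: 1369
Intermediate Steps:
n = 5 (n = Add(Add(-1, 4), 2) = Add(3, 2) = 5)
a = 1 (a = Add(-5, Mul(-1, Mul(6, Pow(-1, -1)))) = Add(-5, Mul(-1, Mul(6, -1))) = Add(-5, Mul(-1, -6)) = Add(-5, 6) = 1)
Function('q')(h) = 5
Function('I')(m) = 5
Pow(Add(-42, Function('I')(Mul(-3, -1))), 2) = Pow(Add(-42, 5), 2) = Pow(-37, 2) = 1369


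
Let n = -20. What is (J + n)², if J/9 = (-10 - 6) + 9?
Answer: 6889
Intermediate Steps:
J = -63 (J = 9*((-10 - 6) + 9) = 9*(-16 + 9) = 9*(-7) = -63)
(J + n)² = (-63 - 20)² = (-83)² = 6889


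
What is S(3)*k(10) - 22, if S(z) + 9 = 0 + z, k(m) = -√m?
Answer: -22 + 6*√10 ≈ -3.0263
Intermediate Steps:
S(z) = -9 + z (S(z) = -9 + (0 + z) = -9 + z)
S(3)*k(10) - 22 = (-9 + 3)*(-√10) - 22 = -(-6)*√10 - 22 = 6*√10 - 22 = -22 + 6*√10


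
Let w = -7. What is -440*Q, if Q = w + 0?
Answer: 3080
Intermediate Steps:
Q = -7 (Q = -7 + 0 = -7)
-440*Q = -440*(-7) = 3080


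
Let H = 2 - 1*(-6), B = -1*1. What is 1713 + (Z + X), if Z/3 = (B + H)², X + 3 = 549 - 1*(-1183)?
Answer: 3589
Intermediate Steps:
X = 1729 (X = -3 + (549 - 1*(-1183)) = -3 + (549 + 1183) = -3 + 1732 = 1729)
B = -1
H = 8 (H = 2 + 6 = 8)
Z = 147 (Z = 3*(-1 + 8)² = 3*7² = 3*49 = 147)
1713 + (Z + X) = 1713 + (147 + 1729) = 1713 + 1876 = 3589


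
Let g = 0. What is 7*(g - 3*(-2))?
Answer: 42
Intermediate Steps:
7*(g - 3*(-2)) = 7*(0 - 3*(-2)) = 7*(0 + 6) = 7*6 = 42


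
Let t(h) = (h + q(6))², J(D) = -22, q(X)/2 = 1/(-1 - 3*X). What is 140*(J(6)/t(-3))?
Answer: -1111880/3481 ≈ -319.41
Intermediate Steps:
q(X) = 2/(-1 - 3*X)
t(h) = (-2/19 + h)² (t(h) = (h - 2/(1 + 3*6))² = (h - 2/(1 + 18))² = (h - 2/19)² = (-2/19 + h)²)
140*(J(6)/t(-3)) = 140*(-22*361/(-2 + 19*(-3))²) = 140*(-22*361/(-2 - 57)²) = 140*(-22/((1/361)*(-59)²)) = 140*(-22/((1/361)*3481)) = 140*(-22/3481/361) = 140*(-22*361/3481) = 140*(-7942/3481) = -1111880/3481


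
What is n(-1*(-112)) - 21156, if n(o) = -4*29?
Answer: -21272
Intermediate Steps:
n(o) = -116
n(-1*(-112)) - 21156 = -116 - 21156 = -21272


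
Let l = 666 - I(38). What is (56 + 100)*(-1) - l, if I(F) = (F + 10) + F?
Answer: -736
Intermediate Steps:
I(F) = 10 + 2*F (I(F) = (10 + F) + F = 10 + 2*F)
l = 580 (l = 666 - (10 + 2*38) = 666 - (10 + 76) = 666 - 1*86 = 666 - 86 = 580)
(56 + 100)*(-1) - l = (56 + 100)*(-1) - 1*580 = 156*(-1) - 580 = -156 - 580 = -736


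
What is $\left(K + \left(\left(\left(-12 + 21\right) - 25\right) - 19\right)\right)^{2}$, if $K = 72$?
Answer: $1369$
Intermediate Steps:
$\left(K + \left(\left(\left(-12 + 21\right) - 25\right) - 19\right)\right)^{2} = \left(72 + \left(\left(\left(-12 + 21\right) - 25\right) - 19\right)\right)^{2} = \left(72 + \left(\left(9 - 25\right) - 19\right)\right)^{2} = \left(72 - 35\right)^{2} = 37^{2} = 1369$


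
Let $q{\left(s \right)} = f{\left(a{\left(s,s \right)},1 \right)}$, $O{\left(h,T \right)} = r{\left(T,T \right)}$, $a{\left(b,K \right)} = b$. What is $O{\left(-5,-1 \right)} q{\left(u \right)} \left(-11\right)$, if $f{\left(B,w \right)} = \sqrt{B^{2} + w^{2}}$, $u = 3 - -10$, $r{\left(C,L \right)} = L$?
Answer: $11 \sqrt{170} \approx 143.42$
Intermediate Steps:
$O{\left(h,T \right)} = T$
$u = 13$ ($u = 3 + 10 = 13$)
$q{\left(s \right)} = \sqrt{1 + s^{2}}$ ($q{\left(s \right)} = \sqrt{s^{2} + 1^{2}} = \sqrt{s^{2} + 1} = \sqrt{1 + s^{2}}$)
$O{\left(-5,-1 \right)} q{\left(u \right)} \left(-11\right) = - \sqrt{1 + 13^{2}} \left(-11\right) = - \sqrt{1 + 169} \left(-11\right) = - \sqrt{170} \left(-11\right) = 11 \sqrt{170}$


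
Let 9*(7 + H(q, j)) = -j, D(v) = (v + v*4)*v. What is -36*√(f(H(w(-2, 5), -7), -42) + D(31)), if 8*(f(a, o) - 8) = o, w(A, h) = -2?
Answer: -18*√19231 ≈ -2496.2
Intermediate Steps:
D(v) = 5*v² (D(v) = (v + 4*v)*v = (5*v)*v = 5*v²)
H(q, j) = -7 - j/9 (H(q, j) = -7 + (-j)/9 = -7 - j/9)
f(a, o) = 8 + o/8
-36*√(f(H(w(-2, 5), -7), -42) + D(31)) = -36*√((8 + (⅛)*(-42)) + 5*31²) = -36*√((8 - 21/4) + 5*961) = -36*√(11/4 + 4805) = -18*√19231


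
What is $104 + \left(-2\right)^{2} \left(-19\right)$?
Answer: $28$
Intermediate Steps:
$104 + \left(-2\right)^{2} \left(-19\right) = 104 + 4 \left(-19\right) = 104 - 76 = 28$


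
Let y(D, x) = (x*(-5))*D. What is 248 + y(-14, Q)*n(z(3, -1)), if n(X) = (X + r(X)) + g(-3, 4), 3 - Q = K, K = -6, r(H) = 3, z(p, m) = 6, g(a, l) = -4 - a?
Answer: 5288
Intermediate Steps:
Q = 9 (Q = 3 - 1*(-6) = 3 + 6 = 9)
y(D, x) = -5*D*x (y(D, x) = (-5*x)*D = -5*D*x)
n(X) = 2 + X (n(X) = (X + 3) + (-4 - 1*(-3)) = (3 + X) + (-4 + 3) = (3 + X) - 1 = 2 + X)
248 + y(-14, Q)*n(z(3, -1)) = 248 + (-5*(-14)*9)*(2 + 6) = 248 + 630*8 = 248 + 5040 = 5288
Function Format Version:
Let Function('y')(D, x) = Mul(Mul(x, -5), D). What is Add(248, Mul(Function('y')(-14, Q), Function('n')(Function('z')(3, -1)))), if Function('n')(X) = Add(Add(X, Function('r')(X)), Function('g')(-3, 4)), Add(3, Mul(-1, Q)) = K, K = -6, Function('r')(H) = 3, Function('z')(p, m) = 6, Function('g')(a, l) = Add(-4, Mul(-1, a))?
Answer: 5288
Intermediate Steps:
Q = 9 (Q = Add(3, Mul(-1, -6)) = Add(3, 6) = 9)
Function('y')(D, x) = Mul(-5, D, x) (Function('y')(D, x) = Mul(Mul(-5, x), D) = Mul(-5, D, x))
Function('n')(X) = Add(2, X) (Function('n')(X) = Add(Add(X, 3), Add(-4, Mul(-1, -3))) = Add(Add(3, X), Add(-4, 3)) = Add(Add(3, X), -1) = Add(2, X))
Add(248, Mul(Function('y')(-14, Q), Function('n')(Function('z')(3, -1)))) = Add(248, Mul(Mul(-5, -14, 9), Add(2, 6))) = Add(248, Mul(630, 8)) = Add(248, 5040) = 5288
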